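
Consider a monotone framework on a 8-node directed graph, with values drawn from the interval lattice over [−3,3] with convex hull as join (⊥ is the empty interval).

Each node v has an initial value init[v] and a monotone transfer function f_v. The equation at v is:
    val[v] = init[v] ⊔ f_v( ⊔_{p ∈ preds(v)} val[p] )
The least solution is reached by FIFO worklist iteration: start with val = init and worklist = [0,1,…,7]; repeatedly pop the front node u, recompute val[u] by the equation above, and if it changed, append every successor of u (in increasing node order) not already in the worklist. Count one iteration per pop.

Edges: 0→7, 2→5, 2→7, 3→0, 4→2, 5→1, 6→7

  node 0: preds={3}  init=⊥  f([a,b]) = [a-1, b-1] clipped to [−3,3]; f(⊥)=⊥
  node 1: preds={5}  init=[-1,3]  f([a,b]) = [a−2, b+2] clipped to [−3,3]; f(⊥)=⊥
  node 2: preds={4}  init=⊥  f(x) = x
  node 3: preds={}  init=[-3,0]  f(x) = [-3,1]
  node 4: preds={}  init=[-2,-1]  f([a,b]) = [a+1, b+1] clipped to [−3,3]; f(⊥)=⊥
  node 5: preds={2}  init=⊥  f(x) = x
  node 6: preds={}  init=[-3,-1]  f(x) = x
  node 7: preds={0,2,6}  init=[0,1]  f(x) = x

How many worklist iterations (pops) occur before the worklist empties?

11

Worklist (11 pops):
  #1 pop 0: in=[-3,0] → [-3,-1] (was ⊥); enqueue []
  #2 pop 1: in=⊥ → [-1,3] (no change)
  #3 pop 2: in=[-2,-1] → [-2,-1] (was ⊥); enqueue []
  #4 pop 3: in=⊥ → [-3,1] (was [-3,0]); enqueue [0]
  #5 pop 4: in=⊥ → [-2,-1] (no change)
  #6 pop 5: in=[-2,-1] → [-2,-1] (was ⊥); enqueue [1]
  #7 pop 6: in=⊥ → [-3,-1] (no change)
  #8 pop 7: in=[-3,-1] → [-3,1] (was [0,1]); enqueue []
  #9 pop 0: in=[-3,1] → [-3,0] (was [-3,-1]); enqueue [7]
  #10 pop 1: in=[-2,-1] → [-3,3] (was [-1,3]); enqueue []
  #11 pop 7: in=[-3,0] → [-3,1] (no change)

Fixpoint:
  val[0] = [-3,0]
  val[1] = [-3,3]
  val[2] = [-2,-1]
  val[3] = [-3,1]
  val[4] = [-2,-1]
  val[5] = [-2,-1]
  val[6] = [-3,-1]
  val[7] = [-3,1]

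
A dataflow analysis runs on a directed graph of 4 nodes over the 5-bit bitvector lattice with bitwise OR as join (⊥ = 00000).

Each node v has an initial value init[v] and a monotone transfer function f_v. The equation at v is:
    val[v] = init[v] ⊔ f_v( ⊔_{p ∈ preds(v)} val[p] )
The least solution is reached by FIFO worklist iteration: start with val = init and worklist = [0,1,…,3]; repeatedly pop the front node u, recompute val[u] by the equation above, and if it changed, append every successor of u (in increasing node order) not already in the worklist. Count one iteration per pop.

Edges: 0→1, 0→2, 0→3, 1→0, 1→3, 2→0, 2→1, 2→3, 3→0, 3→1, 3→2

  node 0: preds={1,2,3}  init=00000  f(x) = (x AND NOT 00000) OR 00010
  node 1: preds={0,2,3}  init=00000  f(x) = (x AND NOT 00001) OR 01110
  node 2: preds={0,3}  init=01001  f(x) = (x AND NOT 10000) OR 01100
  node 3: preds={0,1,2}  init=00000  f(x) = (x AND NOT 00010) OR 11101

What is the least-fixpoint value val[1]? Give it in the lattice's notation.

11110

Iteration log — 9 steps:
  step 1. node 0  ⊔preds=01001  new=01011  old=00000  +wl: 
  step 2. node 1  ⊔preds=01011  new=01110  old=00000  +wl: 0
  step 3. node 2  ⊔preds=01011  new=01111  old=01001  +wl: 1
  step 4. node 3  ⊔preds=01111  new=11101  old=00000  +wl: 2
  step 5. node 0  ⊔preds=11111  new=11111  old=01011  +wl: 3
  step 6. node 1  ⊔preds=11111  new=11110  old=01110  +wl: 0
  step 7. node 2  ⊔preds=11111  new=01111  stable
  step 8. node 3  ⊔preds=11111  new=11101  stable
  step 9. node 0  ⊔preds=11111  new=11111  stable

Least fixpoint reached:
  node 0: 11111
  node 1: 11110
  node 2: 01111
  node 3: 11101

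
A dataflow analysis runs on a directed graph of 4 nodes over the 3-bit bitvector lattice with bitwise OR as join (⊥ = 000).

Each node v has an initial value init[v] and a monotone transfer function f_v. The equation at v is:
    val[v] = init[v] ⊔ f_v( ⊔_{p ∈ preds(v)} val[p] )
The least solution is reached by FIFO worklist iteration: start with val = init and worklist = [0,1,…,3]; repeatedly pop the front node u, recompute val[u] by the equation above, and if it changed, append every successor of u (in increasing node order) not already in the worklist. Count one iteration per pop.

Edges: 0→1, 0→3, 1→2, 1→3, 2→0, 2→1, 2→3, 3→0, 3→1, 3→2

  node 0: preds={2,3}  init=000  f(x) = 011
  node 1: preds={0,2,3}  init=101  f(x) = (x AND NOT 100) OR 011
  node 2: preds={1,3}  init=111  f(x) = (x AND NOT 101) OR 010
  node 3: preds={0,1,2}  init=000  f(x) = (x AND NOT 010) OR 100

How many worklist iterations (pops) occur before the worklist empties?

7

Trace (7 dequeues):
  [1] u=0 | in 111 | out 011 | prev 000 | push {}
  [2] u=1 | in 111 | out 111 | prev 101 | push {}
  [3] u=2 | in 111 | out 111 | ==
  [4] u=3 | in 111 | out 101 | prev 000 | push {0,1,2}
  [5] u=0 | in 111 | out 011 | ==
  [6] u=1 | in 111 | out 111 | ==
  [7] u=2 | in 111 | out 111 | ==

Converged values:
  [0] 011
  [1] 111
  [2] 111
  [3] 101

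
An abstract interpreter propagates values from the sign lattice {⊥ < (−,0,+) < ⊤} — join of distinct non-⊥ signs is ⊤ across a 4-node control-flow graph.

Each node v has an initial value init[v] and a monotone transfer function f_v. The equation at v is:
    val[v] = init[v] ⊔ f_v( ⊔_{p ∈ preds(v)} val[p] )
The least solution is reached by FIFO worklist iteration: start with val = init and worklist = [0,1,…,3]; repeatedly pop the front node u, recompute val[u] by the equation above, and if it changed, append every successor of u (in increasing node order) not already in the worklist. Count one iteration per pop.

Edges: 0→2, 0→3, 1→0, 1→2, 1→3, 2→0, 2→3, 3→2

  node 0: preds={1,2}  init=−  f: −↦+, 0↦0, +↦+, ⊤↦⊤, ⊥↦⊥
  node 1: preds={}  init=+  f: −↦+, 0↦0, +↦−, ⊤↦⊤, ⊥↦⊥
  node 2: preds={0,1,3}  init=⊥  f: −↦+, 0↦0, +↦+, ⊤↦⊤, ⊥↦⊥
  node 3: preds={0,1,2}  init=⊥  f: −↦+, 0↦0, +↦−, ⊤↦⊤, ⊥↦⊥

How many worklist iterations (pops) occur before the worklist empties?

6

Trace (6 dequeues):
  [1] u=0 | in + | out ⊤ | prev − | push {}
  [2] u=1 | in ⊥ | out + | ==
  [3] u=2 | in ⊤ | out ⊤ | prev ⊥ | push {0}
  [4] u=3 | in ⊤ | out ⊤ | prev ⊥ | push {2}
  [5] u=0 | in ⊤ | out ⊤ | ==
  [6] u=2 | in ⊤ | out ⊤ | ==

Converged values:
  [0] ⊤
  [1] +
  [2] ⊤
  [3] ⊤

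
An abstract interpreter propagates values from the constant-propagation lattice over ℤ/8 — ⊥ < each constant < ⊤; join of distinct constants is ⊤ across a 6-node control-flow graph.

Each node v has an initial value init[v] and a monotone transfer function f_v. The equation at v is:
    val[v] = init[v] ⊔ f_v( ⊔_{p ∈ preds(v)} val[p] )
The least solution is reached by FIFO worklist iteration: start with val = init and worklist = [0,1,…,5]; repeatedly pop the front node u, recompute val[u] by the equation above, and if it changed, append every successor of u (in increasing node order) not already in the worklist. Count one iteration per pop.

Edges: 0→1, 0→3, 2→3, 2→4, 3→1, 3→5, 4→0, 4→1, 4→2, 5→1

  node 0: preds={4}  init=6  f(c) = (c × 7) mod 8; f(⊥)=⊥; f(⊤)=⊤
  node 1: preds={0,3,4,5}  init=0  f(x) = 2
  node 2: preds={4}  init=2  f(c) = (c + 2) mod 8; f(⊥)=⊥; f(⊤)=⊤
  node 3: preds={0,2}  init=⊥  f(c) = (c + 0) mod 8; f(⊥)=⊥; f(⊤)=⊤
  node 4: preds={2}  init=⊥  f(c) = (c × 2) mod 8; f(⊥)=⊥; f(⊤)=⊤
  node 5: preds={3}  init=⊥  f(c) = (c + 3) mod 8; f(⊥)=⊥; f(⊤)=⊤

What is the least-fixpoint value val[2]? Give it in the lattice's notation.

⊤

Trace (15 dequeues):
  [1] u=0 | in ⊥ | out 6 | ==
  [2] u=1 | in 6 | out ⊤ | prev 0 | push {}
  [3] u=2 | in ⊥ | out 2 | ==
  [4] u=3 | in ⊤ | out ⊤ | prev ⊥ | push {1}
  [5] u=4 | in 2 | out 4 | prev ⊥ | push {0,2}
  [6] u=5 | in ⊤ | out ⊤ | prev ⊥ | push {}
  [7] u=1 | in ⊤ | out ⊤ | ==
  [8] u=0 | in 4 | out ⊤ | prev 6 | push {1,3}
  [9] u=2 | in 4 | out ⊤ | prev 2 | push {4}
  [10] u=1 | in ⊤ | out ⊤ | ==
  [11] u=3 | in ⊤ | out ⊤ | ==
  [12] u=4 | in ⊤ | out ⊤ | prev 4 | push {0,1,2}
  [13] u=0 | in ⊤ | out ⊤ | ==
  [14] u=1 | in ⊤ | out ⊤ | ==
  [15] u=2 | in ⊤ | out ⊤ | ==

Converged values:
  [0] ⊤
  [1] ⊤
  [2] ⊤
  [3] ⊤
  [4] ⊤
  [5] ⊤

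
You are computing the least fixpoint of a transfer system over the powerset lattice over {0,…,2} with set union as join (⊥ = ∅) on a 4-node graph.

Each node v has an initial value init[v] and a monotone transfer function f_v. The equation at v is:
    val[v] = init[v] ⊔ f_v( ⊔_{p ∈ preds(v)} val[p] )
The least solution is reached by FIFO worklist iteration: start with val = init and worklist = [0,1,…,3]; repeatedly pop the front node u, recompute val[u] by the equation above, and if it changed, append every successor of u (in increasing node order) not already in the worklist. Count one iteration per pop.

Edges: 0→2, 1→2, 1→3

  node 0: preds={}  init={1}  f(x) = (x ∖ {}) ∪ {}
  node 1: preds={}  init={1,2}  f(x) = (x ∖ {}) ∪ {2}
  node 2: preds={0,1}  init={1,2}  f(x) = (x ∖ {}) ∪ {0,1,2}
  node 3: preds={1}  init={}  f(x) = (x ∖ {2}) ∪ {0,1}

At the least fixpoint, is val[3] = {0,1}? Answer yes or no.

yes

Iteration log — 4 steps:
  step 1. node 0  ⊔preds={}  new={1}  stable
  step 2. node 1  ⊔preds={}  new={1,2}  stable
  step 3. node 2  ⊔preds={1,2}  new={0,1,2}  old={1,2}  +wl: 
  step 4. node 3  ⊔preds={1,2}  new={0,1}  old={}  +wl: 

Least fixpoint reached:
  node 0: {1}
  node 1: {1,2}
  node 2: {0,1,2}
  node 3: {0,1}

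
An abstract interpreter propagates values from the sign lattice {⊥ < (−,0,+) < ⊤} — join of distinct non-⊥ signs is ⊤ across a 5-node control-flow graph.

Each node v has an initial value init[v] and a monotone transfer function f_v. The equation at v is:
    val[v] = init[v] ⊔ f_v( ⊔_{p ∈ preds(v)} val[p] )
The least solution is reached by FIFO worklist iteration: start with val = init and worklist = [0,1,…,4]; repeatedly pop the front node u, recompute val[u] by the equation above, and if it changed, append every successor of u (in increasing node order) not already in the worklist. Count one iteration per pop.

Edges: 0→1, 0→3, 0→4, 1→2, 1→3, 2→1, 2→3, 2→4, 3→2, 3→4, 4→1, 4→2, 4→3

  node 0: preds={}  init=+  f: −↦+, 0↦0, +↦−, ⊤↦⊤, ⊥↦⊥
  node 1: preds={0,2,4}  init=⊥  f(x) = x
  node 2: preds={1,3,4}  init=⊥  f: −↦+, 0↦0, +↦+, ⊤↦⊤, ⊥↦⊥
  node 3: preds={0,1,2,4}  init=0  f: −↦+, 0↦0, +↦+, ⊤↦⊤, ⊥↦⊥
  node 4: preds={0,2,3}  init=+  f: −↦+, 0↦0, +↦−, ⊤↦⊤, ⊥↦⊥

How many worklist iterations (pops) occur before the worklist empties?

Worklist (8 pops):
  #1 pop 0: in=⊥ → + (no change)
  #2 pop 1: in=+ → + (was ⊥); enqueue []
  #3 pop 2: in=⊤ → ⊤ (was ⊥); enqueue [1]
  #4 pop 3: in=⊤ → ⊤ (was 0); enqueue [2]
  #5 pop 4: in=⊤ → ⊤ (was +); enqueue [3]
  #6 pop 1: in=⊤ → ⊤ (was +); enqueue []
  #7 pop 2: in=⊤ → ⊤ (no change)
  #8 pop 3: in=⊤ → ⊤ (no change)

Fixpoint:
  val[0] = +
  val[1] = ⊤
  val[2] = ⊤
  val[3] = ⊤
  val[4] = ⊤

8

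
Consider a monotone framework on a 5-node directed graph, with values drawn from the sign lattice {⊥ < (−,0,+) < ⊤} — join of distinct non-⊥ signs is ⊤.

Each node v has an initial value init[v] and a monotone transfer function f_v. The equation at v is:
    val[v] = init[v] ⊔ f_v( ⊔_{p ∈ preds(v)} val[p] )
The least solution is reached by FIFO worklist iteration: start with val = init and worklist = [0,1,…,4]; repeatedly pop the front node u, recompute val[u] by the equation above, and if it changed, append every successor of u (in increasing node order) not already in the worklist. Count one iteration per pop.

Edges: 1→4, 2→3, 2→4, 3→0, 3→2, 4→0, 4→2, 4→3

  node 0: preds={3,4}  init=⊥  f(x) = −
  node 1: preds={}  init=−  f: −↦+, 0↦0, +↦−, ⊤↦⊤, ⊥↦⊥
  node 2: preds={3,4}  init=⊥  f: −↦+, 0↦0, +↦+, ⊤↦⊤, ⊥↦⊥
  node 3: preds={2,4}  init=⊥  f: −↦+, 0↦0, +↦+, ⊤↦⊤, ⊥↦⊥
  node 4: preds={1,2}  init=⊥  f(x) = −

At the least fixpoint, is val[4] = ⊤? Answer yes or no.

no

Worklist (13 pops):
  #1 pop 0: in=⊥ → − (was ⊥); enqueue []
  #2 pop 1: in=⊥ → − (no change)
  #3 pop 2: in=⊥ → ⊥ (no change)
  #4 pop 3: in=⊥ → ⊥ (no change)
  #5 pop 4: in=− → − (was ⊥); enqueue [0,2,3]
  #6 pop 0: in=− → − (no change)
  #7 pop 2: in=− → + (was ⊥); enqueue [4]
  #8 pop 3: in=⊤ → ⊤ (was ⊥); enqueue [0,2]
  #9 pop 4: in=⊤ → − (no change)
  #10 pop 0: in=⊤ → − (no change)
  #11 pop 2: in=⊤ → ⊤ (was +); enqueue [3,4]
  #12 pop 3: in=⊤ → ⊤ (no change)
  #13 pop 4: in=⊤ → − (no change)

Fixpoint:
  val[0] = −
  val[1] = −
  val[2] = ⊤
  val[3] = ⊤
  val[4] = −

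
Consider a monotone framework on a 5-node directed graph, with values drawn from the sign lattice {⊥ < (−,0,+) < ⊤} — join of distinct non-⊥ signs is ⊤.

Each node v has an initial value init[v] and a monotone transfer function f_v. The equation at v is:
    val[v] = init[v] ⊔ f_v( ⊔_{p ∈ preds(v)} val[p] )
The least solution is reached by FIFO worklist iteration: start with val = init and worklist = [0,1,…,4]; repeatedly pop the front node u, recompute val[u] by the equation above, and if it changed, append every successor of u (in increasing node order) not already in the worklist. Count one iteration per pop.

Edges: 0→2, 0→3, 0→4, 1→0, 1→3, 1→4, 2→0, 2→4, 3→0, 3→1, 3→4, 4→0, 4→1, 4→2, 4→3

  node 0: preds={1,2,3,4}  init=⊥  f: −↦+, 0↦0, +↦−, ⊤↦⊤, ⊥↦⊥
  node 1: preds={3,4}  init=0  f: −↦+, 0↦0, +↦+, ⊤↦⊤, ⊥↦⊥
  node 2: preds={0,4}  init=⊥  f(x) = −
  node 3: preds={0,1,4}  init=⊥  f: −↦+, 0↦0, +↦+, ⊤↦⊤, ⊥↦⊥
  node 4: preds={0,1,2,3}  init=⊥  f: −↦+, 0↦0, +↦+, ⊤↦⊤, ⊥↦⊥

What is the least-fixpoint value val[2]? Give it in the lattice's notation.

Worklist (12 pops):
  #1 pop 0: in=0 → 0 (was ⊥); enqueue []
  #2 pop 1: in=⊥ → 0 (no change)
  #3 pop 2: in=0 → − (was ⊥); enqueue [0]
  #4 pop 3: in=0 → 0 (was ⊥); enqueue [1]
  #5 pop 4: in=⊤ → ⊤ (was ⊥); enqueue [2,3]
  #6 pop 0: in=⊤ → ⊤ (was 0); enqueue [4]
  #7 pop 1: in=⊤ → ⊤ (was 0); enqueue [0]
  #8 pop 2: in=⊤ → − (no change)
  #9 pop 3: in=⊤ → ⊤ (was 0); enqueue [1]
  #10 pop 4: in=⊤ → ⊤ (no change)
  #11 pop 0: in=⊤ → ⊤ (no change)
  #12 pop 1: in=⊤ → ⊤ (no change)

Fixpoint:
  val[0] = ⊤
  val[1] = ⊤
  val[2] = −
  val[3] = ⊤
  val[4] = ⊤

−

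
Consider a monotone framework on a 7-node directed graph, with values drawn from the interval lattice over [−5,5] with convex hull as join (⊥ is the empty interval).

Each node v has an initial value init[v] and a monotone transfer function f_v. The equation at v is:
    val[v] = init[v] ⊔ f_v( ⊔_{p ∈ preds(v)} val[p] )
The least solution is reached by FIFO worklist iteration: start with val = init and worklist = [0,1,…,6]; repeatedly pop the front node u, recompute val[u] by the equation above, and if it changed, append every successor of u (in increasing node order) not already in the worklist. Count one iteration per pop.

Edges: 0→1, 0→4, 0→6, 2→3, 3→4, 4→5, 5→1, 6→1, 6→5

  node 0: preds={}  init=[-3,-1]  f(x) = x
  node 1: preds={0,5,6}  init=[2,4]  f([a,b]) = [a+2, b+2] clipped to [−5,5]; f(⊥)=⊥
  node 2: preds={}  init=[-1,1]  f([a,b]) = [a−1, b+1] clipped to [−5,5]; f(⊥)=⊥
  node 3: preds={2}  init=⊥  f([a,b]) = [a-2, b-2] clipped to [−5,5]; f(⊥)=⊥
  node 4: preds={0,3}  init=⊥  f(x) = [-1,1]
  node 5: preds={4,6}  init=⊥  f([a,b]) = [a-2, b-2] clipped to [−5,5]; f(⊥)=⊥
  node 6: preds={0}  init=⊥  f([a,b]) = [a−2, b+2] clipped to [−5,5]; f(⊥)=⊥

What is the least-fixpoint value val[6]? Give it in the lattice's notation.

[-5,1]

Trace (10 dequeues):
  [1] u=0 | in ⊥ | out [-3,-1] | ==
  [2] u=1 | in [-3,-1] | out [-1,4] | prev [2,4] | push {}
  [3] u=2 | in ⊥ | out [-1,1] | ==
  [4] u=3 | in [-1,1] | out [-3,-1] | prev ⊥ | push {}
  [5] u=4 | in [-3,-1] | out [-1,1] | prev ⊥ | push {}
  [6] u=5 | in [-1,1] | out [-3,-1] | prev ⊥ | push {1}
  [7] u=6 | in [-3,-1] | out [-5,1] | prev ⊥ | push {5}
  [8] u=1 | in [-5,1] | out [-3,4] | prev [-1,4] | push {}
  [9] u=5 | in [-5,1] | out [-5,-1] | prev [-3,-1] | push {1}
  [10] u=1 | in [-5,1] | out [-3,4] | ==

Converged values:
  [0] [-3,-1]
  [1] [-3,4]
  [2] [-1,1]
  [3] [-3,-1]
  [4] [-1,1]
  [5] [-5,-1]
  [6] [-5,1]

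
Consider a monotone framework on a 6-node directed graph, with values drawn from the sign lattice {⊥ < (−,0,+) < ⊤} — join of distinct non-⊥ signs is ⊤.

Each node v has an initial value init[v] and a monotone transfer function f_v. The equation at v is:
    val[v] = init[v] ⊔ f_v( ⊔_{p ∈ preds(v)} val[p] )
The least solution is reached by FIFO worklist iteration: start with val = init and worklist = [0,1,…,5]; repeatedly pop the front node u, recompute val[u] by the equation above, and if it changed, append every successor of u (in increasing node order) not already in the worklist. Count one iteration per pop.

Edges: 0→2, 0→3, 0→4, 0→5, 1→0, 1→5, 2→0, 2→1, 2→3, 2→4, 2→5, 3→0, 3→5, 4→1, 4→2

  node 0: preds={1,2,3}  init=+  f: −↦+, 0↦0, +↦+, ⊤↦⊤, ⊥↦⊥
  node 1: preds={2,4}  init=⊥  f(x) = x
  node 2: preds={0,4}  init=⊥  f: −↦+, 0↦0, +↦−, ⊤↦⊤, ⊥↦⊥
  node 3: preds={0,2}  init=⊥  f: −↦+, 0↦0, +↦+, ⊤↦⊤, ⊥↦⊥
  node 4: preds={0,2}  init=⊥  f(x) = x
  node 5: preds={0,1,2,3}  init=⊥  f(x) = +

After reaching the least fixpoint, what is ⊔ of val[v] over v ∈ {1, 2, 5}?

⊤

Worklist (14 pops):
  #1 pop 0: in=⊥ → + (no change)
  #2 pop 1: in=⊥ → ⊥ (no change)
  #3 pop 2: in=+ → − (was ⊥); enqueue [0,1]
  #4 pop 3: in=⊤ → ⊤ (was ⊥); enqueue []
  #5 pop 4: in=⊤ → ⊤ (was ⊥); enqueue [2]
  #6 pop 5: in=⊤ → + (was ⊥); enqueue []
  #7 pop 0: in=⊤ → ⊤ (was +); enqueue [3,4,5]
  #8 pop 1: in=⊤ → ⊤ (was ⊥); enqueue [0]
  #9 pop 2: in=⊤ → ⊤ (was −); enqueue [1]
  #10 pop 3: in=⊤ → ⊤ (no change)
  #11 pop 4: in=⊤ → ⊤ (no change)
  #12 pop 5: in=⊤ → + (no change)
  #13 pop 0: in=⊤ → ⊤ (no change)
  #14 pop 1: in=⊤ → ⊤ (no change)

Fixpoint:
  val[0] = ⊤
  val[1] = ⊤
  val[2] = ⊤
  val[3] = ⊤
  val[4] = ⊤
  val[5] = +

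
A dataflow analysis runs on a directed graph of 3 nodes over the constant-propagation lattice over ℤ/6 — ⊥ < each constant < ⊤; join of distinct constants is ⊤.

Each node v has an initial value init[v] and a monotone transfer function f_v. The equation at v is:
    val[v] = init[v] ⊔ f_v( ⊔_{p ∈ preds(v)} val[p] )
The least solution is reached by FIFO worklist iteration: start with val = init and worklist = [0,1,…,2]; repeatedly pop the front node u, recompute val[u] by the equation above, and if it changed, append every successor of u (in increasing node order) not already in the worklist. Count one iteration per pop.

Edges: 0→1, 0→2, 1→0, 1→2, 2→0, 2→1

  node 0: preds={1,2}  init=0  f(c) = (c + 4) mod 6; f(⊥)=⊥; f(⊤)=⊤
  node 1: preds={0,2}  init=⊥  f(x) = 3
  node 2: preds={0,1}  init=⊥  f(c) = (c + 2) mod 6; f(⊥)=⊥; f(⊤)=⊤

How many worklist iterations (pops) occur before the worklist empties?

6

Iteration log — 6 steps:
  step 1. node 0  ⊔preds=⊥  new=0  stable
  step 2. node 1  ⊔preds=0  new=3  old=⊥  +wl: 0
  step 3. node 2  ⊔preds=⊤  new=⊤  old=⊥  +wl: 1
  step 4. node 0  ⊔preds=⊤  new=⊤  old=0  +wl: 2
  step 5. node 1  ⊔preds=⊤  new=3  stable
  step 6. node 2  ⊔preds=⊤  new=⊤  stable

Least fixpoint reached:
  node 0: ⊤
  node 1: 3
  node 2: ⊤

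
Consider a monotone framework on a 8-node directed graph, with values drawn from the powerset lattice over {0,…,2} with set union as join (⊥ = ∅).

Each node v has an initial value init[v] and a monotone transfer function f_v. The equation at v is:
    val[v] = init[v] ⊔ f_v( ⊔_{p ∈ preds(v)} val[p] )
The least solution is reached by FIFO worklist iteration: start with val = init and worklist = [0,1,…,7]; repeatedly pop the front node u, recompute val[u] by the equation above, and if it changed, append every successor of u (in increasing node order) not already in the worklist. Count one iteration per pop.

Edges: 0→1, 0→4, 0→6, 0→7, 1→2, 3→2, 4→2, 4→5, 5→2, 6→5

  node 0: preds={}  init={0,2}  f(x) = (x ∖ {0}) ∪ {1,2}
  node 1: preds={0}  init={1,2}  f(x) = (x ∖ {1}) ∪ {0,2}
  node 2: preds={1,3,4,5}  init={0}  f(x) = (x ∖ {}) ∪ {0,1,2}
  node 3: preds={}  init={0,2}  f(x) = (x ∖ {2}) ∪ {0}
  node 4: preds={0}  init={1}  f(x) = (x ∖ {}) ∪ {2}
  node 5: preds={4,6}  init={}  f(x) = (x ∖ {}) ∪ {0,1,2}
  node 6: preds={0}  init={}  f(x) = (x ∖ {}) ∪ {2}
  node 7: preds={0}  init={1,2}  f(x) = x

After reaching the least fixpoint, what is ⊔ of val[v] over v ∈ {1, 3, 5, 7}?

{0,1,2}

Trace (10 dequeues):
  [1] u=0 | in {} | out {0,1,2} | prev {0,2} | push {}
  [2] u=1 | in {0,1,2} | out {0,1,2} | prev {1,2} | push {}
  [3] u=2 | in {0,1,2} | out {0,1,2} | prev {0} | push {}
  [4] u=3 | in {} | out {0,2} | ==
  [5] u=4 | in {0,1,2} | out {0,1,2} | prev {1} | push {2}
  [6] u=5 | in {0,1,2} | out {0,1,2} | prev {} | push {}
  [7] u=6 | in {0,1,2} | out {0,1,2} | prev {} | push {5}
  [8] u=7 | in {0,1,2} | out {0,1,2} | prev {1,2} | push {}
  [9] u=2 | in {0,1,2} | out {0,1,2} | ==
  [10] u=5 | in {0,1,2} | out {0,1,2} | ==

Converged values:
  [0] {0,1,2}
  [1] {0,1,2}
  [2] {0,1,2}
  [3] {0,2}
  [4] {0,1,2}
  [5] {0,1,2}
  [6] {0,1,2}
  [7] {0,1,2}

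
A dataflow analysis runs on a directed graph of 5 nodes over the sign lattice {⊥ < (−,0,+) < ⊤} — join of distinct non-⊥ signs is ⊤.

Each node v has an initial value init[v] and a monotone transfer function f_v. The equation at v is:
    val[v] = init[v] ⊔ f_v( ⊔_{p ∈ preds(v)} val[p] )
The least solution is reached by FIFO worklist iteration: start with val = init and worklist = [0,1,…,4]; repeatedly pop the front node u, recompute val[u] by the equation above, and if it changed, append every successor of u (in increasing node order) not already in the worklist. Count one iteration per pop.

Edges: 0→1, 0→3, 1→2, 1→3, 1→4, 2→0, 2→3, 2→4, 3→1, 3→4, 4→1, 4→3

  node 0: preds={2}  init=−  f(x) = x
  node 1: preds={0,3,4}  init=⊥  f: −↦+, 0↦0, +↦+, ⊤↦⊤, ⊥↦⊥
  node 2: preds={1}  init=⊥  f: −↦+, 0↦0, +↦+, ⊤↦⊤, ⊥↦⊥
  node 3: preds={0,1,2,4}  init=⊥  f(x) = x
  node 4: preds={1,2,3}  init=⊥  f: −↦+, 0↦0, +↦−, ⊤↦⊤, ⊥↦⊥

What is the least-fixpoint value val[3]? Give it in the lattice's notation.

⊤

Worklist (12 pops):
  #1 pop 0: in=⊥ → − (no change)
  #2 pop 1: in=− → + (was ⊥); enqueue []
  #3 pop 2: in=+ → + (was ⊥); enqueue [0]
  #4 pop 3: in=⊤ → ⊤ (was ⊥); enqueue [1]
  #5 pop 4: in=⊤ → ⊤ (was ⊥); enqueue [3]
  #6 pop 0: in=+ → ⊤ (was −); enqueue []
  #7 pop 1: in=⊤ → ⊤ (was +); enqueue [2,4]
  #8 pop 3: in=⊤ → ⊤ (no change)
  #9 pop 2: in=⊤ → ⊤ (was +); enqueue [0,3]
  #10 pop 4: in=⊤ → ⊤ (no change)
  #11 pop 0: in=⊤ → ⊤ (no change)
  #12 pop 3: in=⊤ → ⊤ (no change)

Fixpoint:
  val[0] = ⊤
  val[1] = ⊤
  val[2] = ⊤
  val[3] = ⊤
  val[4] = ⊤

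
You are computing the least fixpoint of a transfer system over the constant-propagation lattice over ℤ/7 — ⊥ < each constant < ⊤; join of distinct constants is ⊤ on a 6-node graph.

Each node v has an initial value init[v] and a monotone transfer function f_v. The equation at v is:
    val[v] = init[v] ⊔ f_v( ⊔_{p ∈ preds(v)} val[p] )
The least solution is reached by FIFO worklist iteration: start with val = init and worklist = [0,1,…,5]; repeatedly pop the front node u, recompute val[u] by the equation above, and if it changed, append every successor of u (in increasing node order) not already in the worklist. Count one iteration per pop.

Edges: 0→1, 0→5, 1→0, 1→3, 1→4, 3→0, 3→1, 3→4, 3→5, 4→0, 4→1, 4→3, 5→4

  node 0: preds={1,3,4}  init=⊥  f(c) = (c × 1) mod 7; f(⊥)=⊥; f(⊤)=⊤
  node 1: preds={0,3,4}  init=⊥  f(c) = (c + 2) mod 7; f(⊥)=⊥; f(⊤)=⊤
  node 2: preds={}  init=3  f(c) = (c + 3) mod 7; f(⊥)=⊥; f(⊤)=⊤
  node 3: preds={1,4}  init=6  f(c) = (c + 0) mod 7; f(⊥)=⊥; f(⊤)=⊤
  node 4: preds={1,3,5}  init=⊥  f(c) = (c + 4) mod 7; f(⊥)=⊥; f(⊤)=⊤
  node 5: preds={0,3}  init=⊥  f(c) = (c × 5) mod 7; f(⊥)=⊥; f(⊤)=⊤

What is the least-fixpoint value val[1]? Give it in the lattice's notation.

⊤

Iteration log — 12 steps:
  step 1. node 0  ⊔preds=6  new=6  old=⊥  +wl: 
  step 2. node 1  ⊔preds=6  new=1  old=⊥  +wl: 0
  step 3. node 2  ⊔preds=⊥  new=3  stable
  step 4. node 3  ⊔preds=1  new=⊤  old=6  +wl: 1
  step 5. node 4  ⊔preds=⊤  new=⊤  old=⊥  +wl: 3
  step 6. node 5  ⊔preds=⊤  new=⊤  old=⊥  +wl: 4
  step 7. node 0  ⊔preds=⊤  new=⊤  old=6  +wl: 5
  step 8. node 1  ⊔preds=⊤  new=⊤  old=1  +wl: 0
  step 9. node 3  ⊔preds=⊤  new=⊤  stable
  step 10. node 4  ⊔preds=⊤  new=⊤  stable
  step 11. node 5  ⊔preds=⊤  new=⊤  stable
  step 12. node 0  ⊔preds=⊤  new=⊤  stable

Least fixpoint reached:
  node 0: ⊤
  node 1: ⊤
  node 2: 3
  node 3: ⊤
  node 4: ⊤
  node 5: ⊤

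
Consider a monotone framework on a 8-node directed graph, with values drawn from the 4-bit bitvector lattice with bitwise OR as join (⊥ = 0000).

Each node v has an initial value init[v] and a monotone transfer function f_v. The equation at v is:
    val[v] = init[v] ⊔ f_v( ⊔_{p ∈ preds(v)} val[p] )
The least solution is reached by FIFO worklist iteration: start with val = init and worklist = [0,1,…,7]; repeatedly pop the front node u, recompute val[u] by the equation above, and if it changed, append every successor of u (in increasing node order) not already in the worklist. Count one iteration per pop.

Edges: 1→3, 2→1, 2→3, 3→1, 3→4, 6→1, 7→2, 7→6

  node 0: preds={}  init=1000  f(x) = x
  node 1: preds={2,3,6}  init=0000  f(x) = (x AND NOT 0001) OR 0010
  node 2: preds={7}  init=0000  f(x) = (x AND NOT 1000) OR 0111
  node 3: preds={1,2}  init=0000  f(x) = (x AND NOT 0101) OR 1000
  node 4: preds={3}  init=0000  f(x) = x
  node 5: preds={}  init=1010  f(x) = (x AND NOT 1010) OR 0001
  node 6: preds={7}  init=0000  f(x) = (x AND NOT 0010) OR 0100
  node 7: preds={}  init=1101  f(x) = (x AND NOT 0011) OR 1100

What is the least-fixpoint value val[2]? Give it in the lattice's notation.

0111

Iteration log — 10 steps:
  step 1. node 0  ⊔preds=0000  new=1000  stable
  step 2. node 1  ⊔preds=0000  new=0010  old=0000  +wl: 
  step 3. node 2  ⊔preds=1101  new=0111  old=0000  +wl: 1
  step 4. node 3  ⊔preds=0111  new=1010  old=0000  +wl: 
  step 5. node 4  ⊔preds=1010  new=1010  old=0000  +wl: 
  step 6. node 5  ⊔preds=0000  new=1011  old=1010  +wl: 
  step 7. node 6  ⊔preds=1101  new=1101  old=0000  +wl: 
  step 8. node 7  ⊔preds=0000  new=1101  stable
  step 9. node 1  ⊔preds=1111  new=1110  old=0010  +wl: 3
  step 10. node 3  ⊔preds=1111  new=1010  stable

Least fixpoint reached:
  node 0: 1000
  node 1: 1110
  node 2: 0111
  node 3: 1010
  node 4: 1010
  node 5: 1011
  node 6: 1101
  node 7: 1101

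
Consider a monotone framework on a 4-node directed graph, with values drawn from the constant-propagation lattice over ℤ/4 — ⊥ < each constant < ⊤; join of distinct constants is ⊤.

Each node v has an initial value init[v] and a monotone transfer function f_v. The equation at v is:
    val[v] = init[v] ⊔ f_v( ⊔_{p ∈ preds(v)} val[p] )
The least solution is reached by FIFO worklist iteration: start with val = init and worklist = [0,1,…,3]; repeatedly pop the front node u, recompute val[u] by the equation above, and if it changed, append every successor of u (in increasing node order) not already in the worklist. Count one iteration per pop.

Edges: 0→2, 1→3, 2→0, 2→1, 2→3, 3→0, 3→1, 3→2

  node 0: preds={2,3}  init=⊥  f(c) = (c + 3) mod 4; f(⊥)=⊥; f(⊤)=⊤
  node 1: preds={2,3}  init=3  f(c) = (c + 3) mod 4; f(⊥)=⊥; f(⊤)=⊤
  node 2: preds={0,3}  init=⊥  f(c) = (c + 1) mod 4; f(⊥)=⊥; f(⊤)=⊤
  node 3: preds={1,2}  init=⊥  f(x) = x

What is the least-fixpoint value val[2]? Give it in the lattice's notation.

Worklist (11 pops):
  #1 pop 0: in=⊥ → ⊥ (no change)
  #2 pop 1: in=⊥ → 3 (no change)
  #3 pop 2: in=⊥ → ⊥ (no change)
  #4 pop 3: in=3 → 3 (was ⊥); enqueue [0,1,2]
  #5 pop 0: in=3 → 2 (was ⊥); enqueue []
  #6 pop 1: in=3 → ⊤ (was 3); enqueue [3]
  #7 pop 2: in=⊤ → ⊤ (was ⊥); enqueue [0,1]
  #8 pop 3: in=⊤ → ⊤ (was 3); enqueue [2]
  #9 pop 0: in=⊤ → ⊤ (was 2); enqueue []
  #10 pop 1: in=⊤ → ⊤ (no change)
  #11 pop 2: in=⊤ → ⊤ (no change)

Fixpoint:
  val[0] = ⊤
  val[1] = ⊤
  val[2] = ⊤
  val[3] = ⊤

⊤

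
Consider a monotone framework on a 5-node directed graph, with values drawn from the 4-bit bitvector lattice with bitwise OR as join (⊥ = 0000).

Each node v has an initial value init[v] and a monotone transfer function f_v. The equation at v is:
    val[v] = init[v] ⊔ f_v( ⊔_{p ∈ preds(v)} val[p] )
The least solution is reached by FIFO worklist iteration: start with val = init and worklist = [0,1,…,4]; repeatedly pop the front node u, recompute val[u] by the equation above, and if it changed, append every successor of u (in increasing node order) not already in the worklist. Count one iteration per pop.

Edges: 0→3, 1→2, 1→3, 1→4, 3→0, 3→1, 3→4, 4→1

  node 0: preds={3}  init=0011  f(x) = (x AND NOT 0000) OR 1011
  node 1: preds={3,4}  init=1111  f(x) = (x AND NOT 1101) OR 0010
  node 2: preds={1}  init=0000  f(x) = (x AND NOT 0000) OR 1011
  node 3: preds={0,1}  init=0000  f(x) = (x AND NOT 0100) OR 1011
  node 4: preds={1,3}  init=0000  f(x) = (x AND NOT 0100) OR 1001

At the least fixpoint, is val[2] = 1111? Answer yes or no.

yes

Worklist (7 pops):
  #1 pop 0: in=0000 → 1011 (was 0011); enqueue []
  #2 pop 1: in=0000 → 1111 (no change)
  #3 pop 2: in=1111 → 1111 (was 0000); enqueue []
  #4 pop 3: in=1111 → 1011 (was 0000); enqueue [0,1]
  #5 pop 4: in=1111 → 1011 (was 0000); enqueue []
  #6 pop 0: in=1011 → 1011 (no change)
  #7 pop 1: in=1011 → 1111 (no change)

Fixpoint:
  val[0] = 1011
  val[1] = 1111
  val[2] = 1111
  val[3] = 1011
  val[4] = 1011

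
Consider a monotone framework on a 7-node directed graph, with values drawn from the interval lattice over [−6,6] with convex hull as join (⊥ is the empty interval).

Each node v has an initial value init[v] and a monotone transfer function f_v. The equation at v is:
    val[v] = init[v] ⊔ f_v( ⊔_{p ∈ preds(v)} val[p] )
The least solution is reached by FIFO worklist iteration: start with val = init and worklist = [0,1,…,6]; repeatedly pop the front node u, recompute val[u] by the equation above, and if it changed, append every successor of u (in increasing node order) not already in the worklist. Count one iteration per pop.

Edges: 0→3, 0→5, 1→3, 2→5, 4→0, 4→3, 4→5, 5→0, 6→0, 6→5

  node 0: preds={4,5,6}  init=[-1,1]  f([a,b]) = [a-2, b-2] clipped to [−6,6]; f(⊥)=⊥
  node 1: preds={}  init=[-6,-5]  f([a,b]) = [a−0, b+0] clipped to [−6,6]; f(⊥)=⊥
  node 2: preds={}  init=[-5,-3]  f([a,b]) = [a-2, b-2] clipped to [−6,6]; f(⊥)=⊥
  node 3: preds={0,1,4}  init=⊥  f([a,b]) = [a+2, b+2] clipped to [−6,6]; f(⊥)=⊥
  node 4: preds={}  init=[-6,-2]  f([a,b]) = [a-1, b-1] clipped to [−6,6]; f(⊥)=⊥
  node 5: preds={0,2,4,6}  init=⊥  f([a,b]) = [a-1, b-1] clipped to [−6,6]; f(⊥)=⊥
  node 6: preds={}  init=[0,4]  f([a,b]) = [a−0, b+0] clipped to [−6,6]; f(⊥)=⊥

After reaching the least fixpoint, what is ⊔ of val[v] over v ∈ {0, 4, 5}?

Worklist (8 pops):
  #1 pop 0: in=[-6,4] → [-6,2] (was [-1,1]); enqueue []
  #2 pop 1: in=⊥ → [-6,-5] (no change)
  #3 pop 2: in=⊥ → [-5,-3] (no change)
  #4 pop 3: in=[-6,2] → [-4,4] (was ⊥); enqueue []
  #5 pop 4: in=⊥ → [-6,-2] (no change)
  #6 pop 5: in=[-6,4] → [-6,3] (was ⊥); enqueue [0]
  #7 pop 6: in=⊥ → [0,4] (no change)
  #8 pop 0: in=[-6,4] → [-6,2] (no change)

Fixpoint:
  val[0] = [-6,2]
  val[1] = [-6,-5]
  val[2] = [-5,-3]
  val[3] = [-4,4]
  val[4] = [-6,-2]
  val[5] = [-6,3]
  val[6] = [0,4]

[-6,3]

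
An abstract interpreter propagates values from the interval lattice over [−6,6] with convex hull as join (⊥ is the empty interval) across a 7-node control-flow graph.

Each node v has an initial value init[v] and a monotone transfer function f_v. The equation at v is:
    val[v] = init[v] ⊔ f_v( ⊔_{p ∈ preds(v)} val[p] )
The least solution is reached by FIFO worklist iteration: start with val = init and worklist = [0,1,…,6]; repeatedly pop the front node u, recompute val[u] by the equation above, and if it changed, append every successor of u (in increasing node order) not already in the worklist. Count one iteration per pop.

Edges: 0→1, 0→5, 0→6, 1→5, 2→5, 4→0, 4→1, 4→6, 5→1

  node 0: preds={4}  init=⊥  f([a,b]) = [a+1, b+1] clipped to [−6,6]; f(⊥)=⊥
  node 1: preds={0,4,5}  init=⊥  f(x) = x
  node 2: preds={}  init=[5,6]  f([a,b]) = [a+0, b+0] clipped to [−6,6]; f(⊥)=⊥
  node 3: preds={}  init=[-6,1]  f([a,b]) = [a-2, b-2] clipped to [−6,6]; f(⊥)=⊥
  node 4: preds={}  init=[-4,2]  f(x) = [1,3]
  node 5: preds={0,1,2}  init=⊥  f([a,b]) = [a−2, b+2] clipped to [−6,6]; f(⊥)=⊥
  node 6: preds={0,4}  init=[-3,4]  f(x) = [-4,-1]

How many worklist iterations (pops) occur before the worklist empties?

11

Worklist (11 pops):
  #1 pop 0: in=[-4,2] → [-3,3] (was ⊥); enqueue []
  #2 pop 1: in=[-4,3] → [-4,3] (was ⊥); enqueue []
  #3 pop 2: in=⊥ → [5,6] (no change)
  #4 pop 3: in=⊥ → [-6,1] (no change)
  #5 pop 4: in=⊥ → [-4,3] (was [-4,2]); enqueue [0,1]
  #6 pop 5: in=[-4,6] → [-6,6] (was ⊥); enqueue []
  #7 pop 6: in=[-4,3] → [-4,4] (was [-3,4]); enqueue []
  #8 pop 0: in=[-4,3] → [-3,4] (was [-3,3]); enqueue [5,6]
  #9 pop 1: in=[-6,6] → [-6,6] (was [-4,3]); enqueue []
  #10 pop 5: in=[-6,6] → [-6,6] (no change)
  #11 pop 6: in=[-4,4] → [-4,4] (no change)

Fixpoint:
  val[0] = [-3,4]
  val[1] = [-6,6]
  val[2] = [5,6]
  val[3] = [-6,1]
  val[4] = [-4,3]
  val[5] = [-6,6]
  val[6] = [-4,4]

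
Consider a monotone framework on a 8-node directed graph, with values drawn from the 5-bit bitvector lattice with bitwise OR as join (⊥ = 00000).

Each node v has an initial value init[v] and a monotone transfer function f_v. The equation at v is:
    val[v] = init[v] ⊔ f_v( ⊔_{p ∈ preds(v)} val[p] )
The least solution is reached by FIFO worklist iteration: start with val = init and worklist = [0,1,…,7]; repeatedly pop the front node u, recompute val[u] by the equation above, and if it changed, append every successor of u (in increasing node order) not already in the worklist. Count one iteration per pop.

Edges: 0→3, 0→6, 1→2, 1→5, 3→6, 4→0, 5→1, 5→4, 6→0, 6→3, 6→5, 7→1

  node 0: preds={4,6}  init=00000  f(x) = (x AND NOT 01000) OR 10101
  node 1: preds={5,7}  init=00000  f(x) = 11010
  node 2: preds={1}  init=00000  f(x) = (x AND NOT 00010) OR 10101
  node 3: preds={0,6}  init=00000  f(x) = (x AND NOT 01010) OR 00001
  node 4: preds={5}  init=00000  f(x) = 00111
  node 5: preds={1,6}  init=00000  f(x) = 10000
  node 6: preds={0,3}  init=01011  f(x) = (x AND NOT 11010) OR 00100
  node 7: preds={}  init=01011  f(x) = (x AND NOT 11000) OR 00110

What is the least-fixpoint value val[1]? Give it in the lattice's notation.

11010

Trace (13 dequeues):
  [1] u=0 | in 01011 | out 10111 | prev 00000 | push {}
  [2] u=1 | in 01011 | out 11010 | prev 00000 | push {}
  [3] u=2 | in 11010 | out 11101 | prev 00000 | push {}
  [4] u=3 | in 11111 | out 10101 | prev 00000 | push {}
  [5] u=4 | in 00000 | out 00111 | prev 00000 | push {0}
  [6] u=5 | in 11011 | out 10000 | prev 00000 | push {1,4}
  [7] u=6 | in 10111 | out 01111 | prev 01011 | push {3,5}
  [8] u=7 | in 00000 | out 01111 | prev 01011 | push {}
  [9] u=0 | in 01111 | out 10111 | ==
  [10] u=1 | in 11111 | out 11010 | ==
  [11] u=4 | in 10000 | out 00111 | ==
  [12] u=3 | in 11111 | out 10101 | ==
  [13] u=5 | in 11111 | out 10000 | ==

Converged values:
  [0] 10111
  [1] 11010
  [2] 11101
  [3] 10101
  [4] 00111
  [5] 10000
  [6] 01111
  [7] 01111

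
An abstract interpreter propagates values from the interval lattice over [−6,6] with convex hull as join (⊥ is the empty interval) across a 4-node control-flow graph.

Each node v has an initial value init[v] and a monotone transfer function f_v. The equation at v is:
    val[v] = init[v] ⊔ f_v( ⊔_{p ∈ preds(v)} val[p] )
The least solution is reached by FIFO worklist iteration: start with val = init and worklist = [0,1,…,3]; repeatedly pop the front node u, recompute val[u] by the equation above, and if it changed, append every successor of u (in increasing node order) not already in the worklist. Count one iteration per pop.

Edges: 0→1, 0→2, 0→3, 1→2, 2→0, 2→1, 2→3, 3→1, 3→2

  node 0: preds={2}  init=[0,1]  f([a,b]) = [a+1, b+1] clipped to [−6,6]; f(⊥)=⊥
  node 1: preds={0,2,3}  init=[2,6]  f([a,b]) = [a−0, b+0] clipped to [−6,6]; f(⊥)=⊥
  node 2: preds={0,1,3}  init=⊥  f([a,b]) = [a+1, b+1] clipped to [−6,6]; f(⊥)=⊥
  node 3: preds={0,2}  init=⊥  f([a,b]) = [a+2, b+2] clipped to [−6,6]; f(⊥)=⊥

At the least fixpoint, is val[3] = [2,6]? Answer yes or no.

yes

Iteration log — 8 steps:
  step 1. node 0  ⊔preds=⊥  new=[0,1]  stable
  step 2. node 1  ⊔preds=[0,1]  new=[0,6]  old=[2,6]  +wl: 
  step 3. node 2  ⊔preds=[0,6]  new=[1,6]  old=⊥  +wl: 0,1
  step 4. node 3  ⊔preds=[0,6]  new=[2,6]  old=⊥  +wl: 2
  step 5. node 0  ⊔preds=[1,6]  new=[0,6]  old=[0,1]  +wl: 3
  step 6. node 1  ⊔preds=[0,6]  new=[0,6]  stable
  step 7. node 2  ⊔preds=[0,6]  new=[1,6]  stable
  step 8. node 3  ⊔preds=[0,6]  new=[2,6]  stable

Least fixpoint reached:
  node 0: [0,6]
  node 1: [0,6]
  node 2: [1,6]
  node 3: [2,6]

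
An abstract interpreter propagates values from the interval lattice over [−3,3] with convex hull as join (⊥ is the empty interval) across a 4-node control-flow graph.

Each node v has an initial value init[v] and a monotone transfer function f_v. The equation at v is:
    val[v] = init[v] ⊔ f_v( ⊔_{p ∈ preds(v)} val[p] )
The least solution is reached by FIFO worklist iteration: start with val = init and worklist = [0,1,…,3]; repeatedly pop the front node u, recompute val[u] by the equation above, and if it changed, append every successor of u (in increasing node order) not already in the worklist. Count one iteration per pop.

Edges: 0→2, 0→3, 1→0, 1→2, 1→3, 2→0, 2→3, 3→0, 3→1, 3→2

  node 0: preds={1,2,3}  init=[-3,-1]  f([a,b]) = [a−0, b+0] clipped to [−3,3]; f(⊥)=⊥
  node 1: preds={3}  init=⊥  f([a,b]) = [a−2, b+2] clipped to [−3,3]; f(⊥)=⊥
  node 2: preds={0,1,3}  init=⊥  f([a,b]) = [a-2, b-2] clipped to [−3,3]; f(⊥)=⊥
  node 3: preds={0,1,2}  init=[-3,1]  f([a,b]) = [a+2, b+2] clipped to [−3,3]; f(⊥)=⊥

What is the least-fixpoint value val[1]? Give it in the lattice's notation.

Worklist (8 pops):
  #1 pop 0: in=[-3,1] → [-3,1] (was [-3,-1]); enqueue []
  #2 pop 1: in=[-3,1] → [-3,3] (was ⊥); enqueue [0]
  #3 pop 2: in=[-3,3] → [-3,1] (was ⊥); enqueue []
  #4 pop 3: in=[-3,3] → [-3,3] (was [-3,1]); enqueue [1,2]
  #5 pop 0: in=[-3,3] → [-3,3] (was [-3,1]); enqueue [3]
  #6 pop 1: in=[-3,3] → [-3,3] (no change)
  #7 pop 2: in=[-3,3] → [-3,1] (no change)
  #8 pop 3: in=[-3,3] → [-3,3] (no change)

Fixpoint:
  val[0] = [-3,3]
  val[1] = [-3,3]
  val[2] = [-3,1]
  val[3] = [-3,3]

[-3,3]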